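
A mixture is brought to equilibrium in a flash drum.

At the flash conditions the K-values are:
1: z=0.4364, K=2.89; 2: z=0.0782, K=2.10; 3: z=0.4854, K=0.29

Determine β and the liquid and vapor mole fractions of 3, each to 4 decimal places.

Rachford–Rice: g(β) = Σ zᵢ(Kᵢ−1)/(1+β(Kᵢ−1)) = 0.
Feasibility: ΣzᵢKᵢ = 1.5662, Σzᵢ/Kᵢ = 1.8620 — both > 1, two phases present.
Newton iteration, β⁰ = 0.5:
  β = 0.5000: g = -0.05476, g' = -1.0396 → β = 0.4473
  β = 0.4473: g = -0.00045, g' = -1.0257 → β = 0.4469
Converged at β = 0.4469.
Compositions from xᵢ = zᵢ/(1+β(Kᵢ−1)), yᵢ = Kᵢxᵢ:
  1: x = 0.2366, y = 0.6837
  2: x = 0.0524, y = 0.1101
  3: x = 0.7110, y = 0.2062

β = 0.4469, x_3 = 0.7110, y_3 = 0.2062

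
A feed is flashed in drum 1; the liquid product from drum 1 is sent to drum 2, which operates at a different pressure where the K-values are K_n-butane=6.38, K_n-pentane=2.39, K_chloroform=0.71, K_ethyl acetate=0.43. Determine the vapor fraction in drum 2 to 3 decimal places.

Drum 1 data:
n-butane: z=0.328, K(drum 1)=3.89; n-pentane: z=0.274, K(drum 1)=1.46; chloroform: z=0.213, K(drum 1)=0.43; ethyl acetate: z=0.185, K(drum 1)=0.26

Drum 1:
Let ψ₁ = V/F and solve Σ zᵢ(Kᵢ−1)/(1+ψ₁(Kᵢ−1)) = 0.
Feasibility: ΣzᵢKᵢ = 1.816, Σzᵢ/Kᵢ = 1.479 — both > 1, two phases present.
Newton–Raphson from ψ₁ = 0.5:
  ψ₁ = 0.500: g = 0.1031, g' = -0.887 → ψ₁ = 0.616
  ψ₁ = 0.616: g = 0.0003, g' = -0.896 → ψ₁ = 0.617
Converged at ψ₁ = 0.617.
Drum-1 compositions:
  n-butane: x = 0.118, y = 0.459
  n-pentane: x = 0.213, y = 0.312
  chloroform: x = 0.328, y = 0.141
  ethyl acetate: x = 0.340, y = 0.088
Drum-2 feed = drum-1 liquid: z₂ = (0.1179, 0.2135, 0.3284, 0.3402).
Drum 2:
Iterate (Newton) starting at ψ₂ = 0.6:
  ψ₂ = 0.600: g = -0.0982, g' = -0.609 → ψ₂ = 0.439
  ψ₂ = 0.439: g = 0.0053, g' = -0.694 → ψ₂ = 0.446
  ψ₂ = 0.446: g = 0.0000, g' = -0.687 → ψ₂ = 0.447
Converged at ψ₂ = 0.447.
  n-butane: x = 0.035, y = 0.221
  n-pentane: x = 0.132, y = 0.315
  chloroform: x = 0.377, y = 0.268
  ethyl acetate: x = 0.456, y = 0.196

V/F (drum 2) = 0.447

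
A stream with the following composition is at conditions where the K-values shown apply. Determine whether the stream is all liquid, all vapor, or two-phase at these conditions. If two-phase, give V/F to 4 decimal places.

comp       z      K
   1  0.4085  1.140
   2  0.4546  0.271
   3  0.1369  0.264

all liquid

ΣzᵢKᵢ = 0.6250; Σzᵢ/Kᵢ = 2.5544.
Since ΣzᵢKᵢ < 1 the mixture is below its bubble point — single liquid phase.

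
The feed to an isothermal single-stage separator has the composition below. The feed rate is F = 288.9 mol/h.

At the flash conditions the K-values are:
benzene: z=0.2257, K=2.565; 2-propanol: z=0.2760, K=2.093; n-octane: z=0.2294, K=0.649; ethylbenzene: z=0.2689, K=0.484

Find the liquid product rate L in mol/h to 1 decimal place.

Rachford–Rice: g(ψ) = Σ zᵢ(Kᵢ−1)/(1+ψ(Kᵢ−1)) = 0.
Check two-phase: ΣzᵢKᵢ = 1.4356 > 1 and Σzᵢ/Kᵢ = 1.1289 > 1, so g(0) = 0.4356 > 0 and g(1) = -0.1289 < 0.
Iterate (Newton) starting at ψ = 0.5:
  ψ = 0.5000: g = 0.10857, g' = -0.4835 → ψ = 0.7246
  ψ = 0.7246: g = 0.00428, g' = -0.4575 → ψ = 0.7339
Converged at ψ = 0.7339.
Then V = ψ·F = 0.7339·288.9 = 212.0 mol/h and L = F − V = 76.9 mol/h.

L = 76.9 mol/h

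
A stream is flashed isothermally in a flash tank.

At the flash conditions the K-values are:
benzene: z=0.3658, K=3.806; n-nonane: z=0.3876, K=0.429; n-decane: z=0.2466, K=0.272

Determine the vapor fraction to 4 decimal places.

ψ = 0.3503

Let ψ = V/F and solve Σ zᵢ(Kᵢ−1)/(1+ψ(Kᵢ−1)) = 0.
g(0) = ΣzᵢKᵢ − 1 = 0.6256 and g(1) = 1 − Σzᵢ/Kᵢ = -0.9062, so a root lies in (0, 1).
Newton iteration, ψ⁰ = 0.5:
  ψ = 0.5000: g = -0.16488, g' = -1.0694 → ψ = 0.3458
  ψ = 0.3458: g = 0.00523, g' = -1.1715 → ψ = 0.3503
Converged at ψ = 0.3503.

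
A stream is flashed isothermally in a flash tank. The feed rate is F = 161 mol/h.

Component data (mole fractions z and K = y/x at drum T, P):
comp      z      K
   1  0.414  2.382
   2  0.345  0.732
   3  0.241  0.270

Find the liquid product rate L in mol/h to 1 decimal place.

Let ψ = V/F and solve Σ zᵢ(Kᵢ−1)/(1+ψ(Kᵢ−1)) = 0.
g(0) = ΣzᵢKᵢ − 1 = 0.304 and g(1) = 1 − Σzᵢ/Kᵢ = -0.538, so a root lies in (0, 1).
Iterate (Newton) starting at ψ = 0.5:
  ψ = 0.500: g = -0.0455, g' = -0.628 → ψ = 0.428
  ψ = 0.428: g = -0.0006, g' = -0.615 → ψ = 0.427
Converged at ψ = 0.427.
Then V = ψ·F = 0.4267·161 = 68.7 mol/h and L = F − V = 92.3 mol/h.

L = 92.3 mol/h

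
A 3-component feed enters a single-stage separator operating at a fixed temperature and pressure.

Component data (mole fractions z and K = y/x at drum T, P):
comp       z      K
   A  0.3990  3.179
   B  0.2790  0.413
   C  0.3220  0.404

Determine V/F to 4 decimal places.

Rachford–Rice: g(V/F) = Σ zᵢ(Kᵢ−1)/(1+V/F(Kᵢ−1)) = 0.
Check two-phase: ΣzᵢKᵢ = 1.5137 > 1 and Σzᵢ/Kᵢ = 1.5981 > 1, so g(0) = 0.5137 > 0 and g(1) = -0.5981 < 0.
Newton iteration, V/F⁰ = 0.42:
  V/F = 0.4200: g = -0.01939, g' = -0.8894 → V/F = 0.3982
  V/F = 0.3982: g = 0.00015, g' = -0.9035 → V/F = 0.3984
Converged at V/F = 0.3984.

V/F = 0.3984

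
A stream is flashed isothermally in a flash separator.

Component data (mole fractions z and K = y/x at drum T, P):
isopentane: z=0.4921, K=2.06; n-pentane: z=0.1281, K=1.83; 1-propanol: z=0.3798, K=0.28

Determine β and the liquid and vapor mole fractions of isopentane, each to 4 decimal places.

Rachford–Rice: g(β) = Σ zᵢ(Kᵢ−1)/(1+β(Kᵢ−1)) = 0.
g(0) = ΣzᵢKᵢ − 1 = 0.3545 and g(1) = 1 − Σzᵢ/Kᵢ = -0.6653, so a root lies in (0, 1).
Iterate (Newton) starting at β = 0.5:
  β = 0.5000: g = -0.01120, g' = -0.7610 → β = 0.4853
  β = 0.4853: g = -0.00007, g' = -0.7511 → β = 0.4852
Converged at β = 0.4852.
Compositions from xᵢ = zᵢ/(1+β(Kᵢ−1)), yᵢ = Kᵢxᵢ:
  isopentane: x = 0.3250, y = 0.6694
  n-pentane: x = 0.0913, y = 0.1671
  1-propanol: x = 0.5837, y = 0.1634

β = 0.4852, x_isopentane = 0.3250, y_isopentane = 0.6694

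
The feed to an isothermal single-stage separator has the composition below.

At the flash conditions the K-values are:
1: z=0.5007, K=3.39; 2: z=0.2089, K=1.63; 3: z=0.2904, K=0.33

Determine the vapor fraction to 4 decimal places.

ψ = 0.8766

Material balance + equilibrium reduce to Σ zᵢ(Kᵢ−1)/(1+ψ(Kᵢ−1)) = 0.
Check two-phase: ΣzᵢKᵢ = 2.1337 > 1 and Σzᵢ/Kᵢ = 1.1559 > 1, so g(0) = 1.1337 > 0 and g(1) = -0.1559 < 0.
Newton–Raphson from ψ = 0.5:
  ψ = 0.5000: g = 0.35268, g' = -0.9363 → ψ = 0.8767
  ψ = 0.8767: g = -0.00011, g' = -1.0985 → ψ = 0.8766
Converged at ψ = 0.8766.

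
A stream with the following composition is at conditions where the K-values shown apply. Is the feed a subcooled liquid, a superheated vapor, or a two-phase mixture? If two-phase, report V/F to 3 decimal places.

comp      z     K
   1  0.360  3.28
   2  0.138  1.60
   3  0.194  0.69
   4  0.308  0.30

two-phase, V/F = 0.554

ΣzᵢKᵢ = 1.628; Σzᵢ/Kᵢ = 1.504.
Both exceed 1, so a two-phase solution exists.
Newton–Raphson from ψ = 0.5:
  ψ = 0.500: g = 0.0444, g' = -0.821 → ψ = 0.554
Converged at ψ = 0.554.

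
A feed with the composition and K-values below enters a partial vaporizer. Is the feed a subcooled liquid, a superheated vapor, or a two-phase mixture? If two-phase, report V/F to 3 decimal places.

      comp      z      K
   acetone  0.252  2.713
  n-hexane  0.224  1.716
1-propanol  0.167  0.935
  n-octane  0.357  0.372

ΣzᵢKᵢ = 1.357; Σzᵢ/Kᵢ = 1.362.
Both exceed 1, so a two-phase solution exists.
Rachford–Rice: g(ψ) = Σ zᵢ(Kᵢ−1)/(1+ψ(Kᵢ−1)) = 0.
Newton iteration, ψ⁰ = 0.5:
  ψ = 0.500: g = 0.0126, g' = -0.577 → ψ = 0.522
Converged at ψ = 0.522.

two-phase, V/F = 0.522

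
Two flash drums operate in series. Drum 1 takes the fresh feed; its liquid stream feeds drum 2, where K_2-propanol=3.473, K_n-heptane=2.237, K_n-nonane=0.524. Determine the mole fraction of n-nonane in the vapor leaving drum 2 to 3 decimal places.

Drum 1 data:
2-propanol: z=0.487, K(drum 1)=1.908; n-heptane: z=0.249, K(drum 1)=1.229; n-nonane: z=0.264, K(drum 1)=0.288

y_n-nonane (drum 2) = 0.416

Drum 1:
Material balance + equilibrium reduce to Σ zᵢ(Kᵢ−1)/(1+ψ₁(Kᵢ−1)) = 0.
g(0) = ΣzᵢKᵢ − 1 = 0.311 and g(1) = 1 − Σzᵢ/Kᵢ = -0.375, so a root lies in (0, 1).
Iterate (Newton) starting at ψ₁ = 0.46:
  ψ₁ = 0.460: g = 0.0840, g' = -0.506 → ψ₁ = 0.626
  ψ₁ = 0.626: g = -0.0072, g' = -0.609 → ψ₁ = 0.614
Converged at ψ₁ = 0.614.
Drum-1 compositions:
  2-propanol: x = 0.313, y = 0.597
  n-heptane: x = 0.218, y = 0.268
  n-nonane: x = 0.469, y = 0.135
Drum-2 feed = drum-1 liquid: z₂ = (0.3127, 0.2183, 0.4690).
Drum 2:
Material balance + equilibrium reduce to Σ zᵢ(Kᵢ−1)/(1+ψ₂(Kᵢ−1)) = 0.
Check two-phase: ΣzᵢKᵢ = 1.820 > 1 and Σzᵢ/Kᵢ = 1.083 > 1, so g(0) = 0.820 > 0 and g(1) = -0.083 < 0.
Iterate (Newton) starting at ψ₂ = 0.5:
  ψ₂ = 0.500: g = 0.2196, g' = -0.693 → ψ₂ = 0.817
  ψ₂ = 0.817: g = 0.0250, g' = -0.577 → ψ₂ = 0.860
Converged at ψ₂ = 0.860.
  2-propanol: x = 0.100, y = 0.347
  n-heptane: x = 0.106, y = 0.237
  n-nonane: x = 0.794, y = 0.416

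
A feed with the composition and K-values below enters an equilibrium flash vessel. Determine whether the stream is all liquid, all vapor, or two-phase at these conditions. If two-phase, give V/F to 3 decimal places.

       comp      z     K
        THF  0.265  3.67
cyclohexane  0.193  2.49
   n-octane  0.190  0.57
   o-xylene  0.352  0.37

two-phase, V/F = 0.548

ΣzᵢKᵢ = 1.692; Σzᵢ/Kᵢ = 1.434.
Both exceed 1, so a two-phase solution exists.
Iterate (Newton) starting at ψ = 0.5:
  ψ = 0.500: g = 0.0400, g' = -0.842 → ψ = 0.548
Converged at ψ = 0.548.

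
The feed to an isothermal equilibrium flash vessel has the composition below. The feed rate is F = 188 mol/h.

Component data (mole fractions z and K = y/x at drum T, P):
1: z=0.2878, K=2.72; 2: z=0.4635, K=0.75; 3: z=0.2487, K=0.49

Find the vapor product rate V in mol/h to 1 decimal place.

Rachford–Rice: g(ψ) = Σ zᵢ(Kᵢ−1)/(1+ψ(Kᵢ−1)) = 0.
Feasibility: ΣzᵢKᵢ = 1.2523, Σzᵢ/Kᵢ = 1.2314 — both > 1, two phases present.
Newton iteration, ψ⁰ = 0.5:
  ψ = 0.5000: g = -0.03654, g' = -0.4005 → ψ = 0.4088
  ψ = 0.4088: g = 0.00136, g' = -0.4327 → ψ = 0.4119
Converged at ψ = 0.4119.
Then V = ψ·F = 0.4119·188 = 77.4 mol/h and L = F − V = 110.6 mol/h.

V = 77.4 mol/h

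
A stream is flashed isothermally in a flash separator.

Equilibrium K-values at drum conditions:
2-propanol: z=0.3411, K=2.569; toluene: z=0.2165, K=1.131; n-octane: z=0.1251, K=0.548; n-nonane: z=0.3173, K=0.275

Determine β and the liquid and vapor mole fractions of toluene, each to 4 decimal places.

Let β = V/F and solve Σ zᵢ(Kᵢ−1)/(1+β(Kᵢ−1)) = 0.
Check two-phase: ΣzᵢKᵢ = 1.2770 > 1 and Σzᵢ/Kᵢ = 1.7063 > 1, so g(0) = 0.2770 > 0 and g(1) = -0.7063 < 0.
Newton–Raphson from β = 0.59:
  β = 0.5900: g = -0.17486, g' = -0.7865 → β = 0.3677
  β = 0.3677: g = -0.01500, g' = -0.6879 → β = 0.3459
Converged at β = 0.3459.
Compositions from xᵢ = zᵢ/(1+β(Kᵢ−1)), yᵢ = Kᵢxᵢ:
  2-propanol: x = 0.2211, y = 0.5680
  toluene: x = 0.2071, y = 0.2342
  n-octane: x = 0.1483, y = 0.0813
  n-nonane: x = 0.4235, y = 0.1165

β = 0.3459, x_toluene = 0.2071, y_toluene = 0.2342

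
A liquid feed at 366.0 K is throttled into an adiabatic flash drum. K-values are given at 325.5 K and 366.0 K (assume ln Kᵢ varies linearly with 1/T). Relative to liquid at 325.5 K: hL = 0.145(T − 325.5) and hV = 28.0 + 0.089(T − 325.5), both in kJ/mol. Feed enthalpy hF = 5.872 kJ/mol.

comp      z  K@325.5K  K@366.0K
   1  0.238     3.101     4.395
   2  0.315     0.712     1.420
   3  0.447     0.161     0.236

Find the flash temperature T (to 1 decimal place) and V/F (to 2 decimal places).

Adiabatic flash: solve Rachford–Rice at each trial T, then check hF = ψ·hV(T) + (1−ψ)·hL(T).
  T = 325.5 K: K = (3.101, 0.712, 0.161), RR gives ψ = 0.025, H_out = 0.714 kJ/mol
  T = 366.0 K: K = (4.395, 1.420, 0.236), RR gives ψ = 0.367, H_out = 15.312 kJ/mol
  T = 345.8 K: K = (3.731, 1.027, 0.197), RR gives ψ = 0.201, H_out = 8.348 kJ/mol
  T = 335.6 K: K = (3.410, 0.859, 0.179), RR gives ψ = 0.114, H_out = 4.585 kJ/mol
  T = 340.7 K: K = (3.569, 0.940, 0.188), RR gives ψ = 0.158, H_out = 6.482 kJ/mol
  T = 338.1 K: K = (3.487, 0.898, 0.183), RR gives ψ = 0.135, H_out = 5.519 kJ/mol
  T = 339.4 K: K = (3.528, 0.919, 0.185), RR gives ψ = 0.146, H_out = 6.002 kJ/mol
  T = 338.8 K: K = (3.509, 0.910, 0.184), RR gives ψ = 0.141, H_out = 5.779 kJ/mol
  T = 339.1 K: K = (3.519, 0.914, 0.185), RR gives ψ = 0.144, H_out = 5.891 kJ/mol
Linear interpolation between T = 338.8 (H_out = 5.779) and T = 339.1 (H_out = 5.891) on hF = 5.872 gives T ≈ 339.0 K, at which ψ = 0.14.

T = 339.0 K, V/F = 0.14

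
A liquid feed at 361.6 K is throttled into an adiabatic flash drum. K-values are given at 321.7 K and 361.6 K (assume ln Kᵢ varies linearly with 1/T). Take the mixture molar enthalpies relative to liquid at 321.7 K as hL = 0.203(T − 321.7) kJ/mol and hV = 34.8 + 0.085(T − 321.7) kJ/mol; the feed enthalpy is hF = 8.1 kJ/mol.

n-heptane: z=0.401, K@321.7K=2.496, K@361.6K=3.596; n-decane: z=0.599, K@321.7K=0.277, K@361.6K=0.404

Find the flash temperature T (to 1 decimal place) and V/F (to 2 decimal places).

T = 327.4 K, V/F = 0.20

Adiabatic flash: solve Rachford–Rice at each trial T, then check hF = ψ·hV(T) + (1−ψ)·hL(T).
  T = 321.7 K: K = (2.496, 0.277), RR gives ψ = 0.154, H_out = 5.367 kJ/mol
  T = 361.6 K: K = (3.596, 0.404), RR gives ψ = 0.442, H_out = 21.403 kJ/mol
  T = 341.6 K: K = (3.027, 0.338), RR gives ψ = 0.310, H_out = 14.108 kJ/mol
  T = 331.6 K: K = (2.755, 0.307), RR gives ψ = 0.237, H_out = 9.987 kJ/mol
  T = 326.6 K: K = (2.623, 0.292), RR gives ψ = 0.197, H_out = 7.736 kJ/mol
  T = 329.1 K: K = (2.689, 0.299), RR gives ψ = 0.217, H_out = 8.880 kJ/mol
  T = 327.9 K: K = (2.657, 0.296), RR gives ψ = 0.208, H_out = 8.336 kJ/mol
Linear interpolation between T = 326.6 (H_out = 7.736) and T = 327.9 (H_out = 8.336) on hF = 8.1 gives T ≈ 327.4 K, at which ψ = 0.20.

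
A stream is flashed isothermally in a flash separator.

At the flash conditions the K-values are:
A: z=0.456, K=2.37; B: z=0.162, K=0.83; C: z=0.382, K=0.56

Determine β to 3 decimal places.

β = 0.818

Rachford–Rice: g(β) = Σ zᵢ(Kᵢ−1)/(1+β(Kᵢ−1)) = 0.
Feasibility: ΣzᵢKᵢ = 1.429, Σzᵢ/Kᵢ = 1.070 — both > 1, two phases present.
Newton iteration, β⁰ = 0.5:
  β = 0.500: g = 0.1252, g' = -0.429 → β = 0.792
  β = 0.792: g = 0.0098, g' = -0.377 → β = 0.818
Converged at β = 0.818.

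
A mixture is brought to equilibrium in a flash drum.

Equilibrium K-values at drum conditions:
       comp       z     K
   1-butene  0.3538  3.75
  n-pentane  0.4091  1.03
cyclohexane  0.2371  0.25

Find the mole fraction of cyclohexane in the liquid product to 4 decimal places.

x_cyclohexane = 0.4740

Let ψ = V/F and solve Σ zᵢ(Kᵢ−1)/(1+ψ(Kᵢ−1)) = 0.
g(0) = ΣzᵢKᵢ − 1 = 0.8074 and g(1) = 1 − Σzᵢ/Kᵢ = -0.4399, so a root lies in (0, 1).
Iterate (Newton) starting at ψ = 0.47:
  ψ = 0.4700: g = 0.16187, g' = -0.8276 → ψ = 0.6656
  ψ = 0.6656: g = 0.00070, g' = -0.8661 → ψ = 0.6664
Converged at ψ = 0.6664.
Compositions from xᵢ = zᵢ/(1+ψ(Kᵢ−1)), yᵢ = Kᵢxᵢ:
  1-butene: x = 0.1249, y = 0.4684
  n-pentane: x = 0.4011, y = 0.4131
  cyclohexane: x = 0.4740, y = 0.1185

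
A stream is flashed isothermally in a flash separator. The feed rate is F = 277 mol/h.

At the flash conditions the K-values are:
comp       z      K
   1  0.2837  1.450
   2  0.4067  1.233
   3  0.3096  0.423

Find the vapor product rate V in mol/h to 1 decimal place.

Material balance + equilibrium reduce to Σ zᵢ(Kᵢ−1)/(1+ψ(Kᵢ−1)) = 0.
Check two-phase: ΣzᵢKᵢ = 1.0438 > 1 and Σzᵢ/Kᵢ = 1.2574 > 1, so g(0) = 0.0438 > 0 and g(1) = -0.2574 < 0.
Newton iteration, ψ⁰ = 0.5:
  ψ = 0.5000: g = -0.06198, g' = -0.2596 → ψ = 0.2612
  ψ = 0.2612: g = -0.00679, g' = -0.2085 → ψ = 0.2287
  ψ = 0.2287: g = -0.00008, g' = -0.2039 → ψ = 0.2283
Converged at ψ = 0.2283.
Then V = ψ·F = 0.2283·277 = 63.2 mol/h and L = F − V = 213.8 mol/h.

V = 63.2 mol/h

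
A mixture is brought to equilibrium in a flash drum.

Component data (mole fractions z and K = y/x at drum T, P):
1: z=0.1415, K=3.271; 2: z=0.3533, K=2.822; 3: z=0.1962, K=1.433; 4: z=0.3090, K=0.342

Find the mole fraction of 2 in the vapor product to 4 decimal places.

y_2 = 0.4025

Material balance + equilibrium reduce to Σ zᵢ(Kᵢ−1)/(1+ψ(Kᵢ−1)) = 0.
Feasibility: ΣzᵢKᵢ = 1.8467, Σzᵢ/Kᵢ = 1.2089 — both > 1, two phases present.
Iterate (Newton) starting at ψ = 0.5:
  ψ = 0.5000: g = 0.25415, g' = -0.8032 → ψ = 0.8164
  ψ = 0.8164: g = -0.00520, g' = -0.9239 → ψ = 0.8108
Converged at ψ = 0.8108.
Compositions from xᵢ = zᵢ/(1+ψ(Kᵢ−1)), yᵢ = Kᵢxᵢ:
  1: x = 0.0498, y = 0.1629
  2: x = 0.1426, y = 0.4025
  3: x = 0.1452, y = 0.2081
  4: x = 0.6624, y = 0.2265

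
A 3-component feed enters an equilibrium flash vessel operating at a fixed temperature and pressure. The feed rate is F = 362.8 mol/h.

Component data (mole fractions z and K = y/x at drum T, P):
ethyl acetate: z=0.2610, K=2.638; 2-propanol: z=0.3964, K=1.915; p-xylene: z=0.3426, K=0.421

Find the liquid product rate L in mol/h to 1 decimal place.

Material balance + equilibrium reduce to Σ zᵢ(Kᵢ−1)/(1+ψ(Kᵢ−1)) = 0.
Check two-phase: ΣzᵢKᵢ = 1.5919 > 1 and Σzᵢ/Kᵢ = 1.1197 > 1, so g(0) = 0.5919 > 0 and g(1) = -0.1197 < 0.
Newton iteration, ψ⁰ = 0.32:
  ψ = 0.3200: g = 0.31758, g' = -0.6730 → ψ = 0.7918
  ψ = 0.7918: g = 0.03012, g' = -0.6360 → ψ = 0.8392
  ψ = 0.8392: g = -0.00065, g' = -0.6649 → ψ = 0.8382
Converged at ψ = 0.8382.
Then V = ψ·F = 0.8382·362.8 = 304.1 mol/h and L = F − V = 58.7 mol/h.

L = 58.7 mol/h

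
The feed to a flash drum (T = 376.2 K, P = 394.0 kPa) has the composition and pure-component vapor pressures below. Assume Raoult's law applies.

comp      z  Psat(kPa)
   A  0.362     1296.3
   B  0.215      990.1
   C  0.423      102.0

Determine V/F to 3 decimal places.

V/F = 0.563

Raoult's law: Kᵢ = Pᵢˢᵃᵗ/P = Pᵢˢᵃᵗ/394.0.
  K_A = 1296.3/394.0 = 3.29010, K_B = 990.1/394.0 = 2.51294, K_C = 102.0/394.0 = 0.25888
Rachford–Rice: g(V/F) = Σ zᵢ(Kᵢ−1)/(1+V/F(Kᵢ−1)) = 0.
Check two-phase: ΣzᵢKᵢ = 1.841 > 1 and Σzᵢ/Kᵢ = 1.830 > 1, so g(0) = 0.841 > 0 and g(1) = -0.830 < 0.
Newton–Raphson from V/F = 0.5:
  V/F = 0.500: g = 0.0736, g' = -1.159 → V/F = 0.564
  V/F = 0.564: g = -0.0008, g' = -1.190 → V/F = 0.563
Converged at V/F = 0.563.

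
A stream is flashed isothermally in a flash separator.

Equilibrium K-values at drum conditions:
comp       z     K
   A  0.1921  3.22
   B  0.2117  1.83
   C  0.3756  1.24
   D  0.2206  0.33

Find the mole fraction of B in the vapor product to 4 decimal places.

Material balance + equilibrium reduce to Σ zᵢ(Kᵢ−1)/(1+ψ(Kᵢ−1)) = 0.
Check two-phase: ΣzᵢKᵢ = 1.5445 > 1 and Σzᵢ/Kᵢ = 1.1467 > 1, so g(0) = 0.5445 > 0 and g(1) = -0.1467 < 0.
Newton–Raphson from ψ = 0.5:
  ψ = 0.5000: g = 0.18452, g' = -0.5267 → ψ = 0.8504
  ψ = 0.8504: g = -0.01796, g' = -0.7135 → ψ = 0.8252
  ψ = 0.8252: g = -0.00043, g' = -0.6798 → ψ = 0.8245
Converged at ψ = 0.8245.
Compositions from xᵢ = zᵢ/(1+ψ(Kᵢ−1)), yᵢ = Kᵢxᵢ:
  A: x = 0.0679, y = 0.2185
  B: x = 0.1257, y = 0.2300
  C: x = 0.3136, y = 0.3888
  D: x = 0.4929, y = 0.1627

y_B = 0.2300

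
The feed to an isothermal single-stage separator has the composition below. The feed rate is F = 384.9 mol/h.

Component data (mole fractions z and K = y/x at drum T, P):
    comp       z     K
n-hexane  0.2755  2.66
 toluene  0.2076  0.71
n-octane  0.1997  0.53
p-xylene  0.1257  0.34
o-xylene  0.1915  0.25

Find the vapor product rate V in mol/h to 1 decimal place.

V = 32.7 mol/h

Newton iteration, ψ⁰ = 0.32:
  ψ = 0.3200: g = -0.17232, g' = -0.6806 → ψ = 0.0668
  ψ = 0.0668: g = 0.01538, g' = -0.8596 → ψ = 0.0847
  ψ = 0.0847: g = 0.00023, g' = -0.8340 → ψ = 0.0850
Converged at ψ = 0.0850.
Then V = ψ·F = 0.0850·384.9 = 32.7 mol/h and L = F − V = 352.2 mol/h.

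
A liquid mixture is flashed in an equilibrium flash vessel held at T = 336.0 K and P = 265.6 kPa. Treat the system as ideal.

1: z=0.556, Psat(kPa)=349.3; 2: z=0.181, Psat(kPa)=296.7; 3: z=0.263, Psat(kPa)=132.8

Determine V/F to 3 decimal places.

Raoult's law: Kᵢ = Pᵢˢᵃᵗ/P = Pᵢˢᵃᵗ/265.6.
  K_1 = 349.3/265.6 = 1.31514, K_2 = 296.7/265.6 = 1.11709, K_3 = 132.8/265.6 = 0.50000
Rachford–Rice: g(V/F) = Σ zᵢ(Kᵢ−1)/(1+V/F(Kᵢ−1)) = 0.
Check two-phase: ΣzᵢKᵢ = 1.065 > 1 and Σzᵢ/Kᵢ = 1.111 > 1, so g(0) = 0.065 > 0 and g(1) = -0.111 < 0.
Iterate (Newton) starting at V/F = 0.5:
  V/F = 0.500: g = -0.0039, g' = -0.160 → V/F = 0.475
Converged at V/F = 0.475.

V/F = 0.475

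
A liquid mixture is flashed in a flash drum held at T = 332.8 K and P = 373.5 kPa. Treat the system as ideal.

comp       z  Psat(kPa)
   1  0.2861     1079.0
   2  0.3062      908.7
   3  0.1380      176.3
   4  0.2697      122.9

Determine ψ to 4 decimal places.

Raoult's law: Kᵢ = Pᵢˢᵃᵗ/P = Pᵢˢᵃᵗ/373.5.
  K_1 = 1079.0/373.5 = 2.888889, K_2 = 908.7/373.5 = 2.432932, K_3 = 176.3/373.5 = 0.472021, K_4 = 122.9/373.5 = 0.329050
Material balance + equilibrium reduce to Σ zᵢ(Kᵢ−1)/(1+ψ(Kᵢ−1)) = 0.
g(0) = ΣzᵢKᵢ − 1 = 0.7254 and g(1) = 1 − Σzᵢ/Kᵢ = -0.3369, so a root lies in (0, 1).
Newton iteration, ψ⁰ = 0.6:
  ψ = 0.6000: g = 0.07971, g' = -0.8286 → ψ = 0.6962
  ψ = 0.6962: g = -0.00170, g' = -0.8718 → ψ = 0.6942
Converged at ψ = 0.6942.

ψ = 0.6942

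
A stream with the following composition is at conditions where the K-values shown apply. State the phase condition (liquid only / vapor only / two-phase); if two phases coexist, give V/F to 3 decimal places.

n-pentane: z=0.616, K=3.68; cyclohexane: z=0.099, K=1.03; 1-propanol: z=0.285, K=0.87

ΣzᵢKᵢ = 2.617; Σzᵢ/Kᵢ = 0.591.
Since Σzᵢ/Kᵢ < 1 the mixture is above its dew point — single vapor phase.

vapor only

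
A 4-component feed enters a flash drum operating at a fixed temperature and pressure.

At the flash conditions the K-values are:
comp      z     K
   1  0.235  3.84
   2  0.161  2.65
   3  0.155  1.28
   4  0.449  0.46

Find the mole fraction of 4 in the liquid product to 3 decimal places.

x_4 = 0.715

Material balance + equilibrium reduce to Σ zᵢ(Kᵢ−1)/(1+β(Kᵢ−1)) = 0.
Feasibility: ΣzᵢKᵢ = 1.734, Σzᵢ/Kᵢ = 1.219 — both > 1, two phases present.
Iterate (Newton) starting at β = 0.5:
  β = 0.500: g = 0.1273, g' = -0.710 → β = 0.679
  β = 0.679: g = 0.0067, g' = -0.654 → β = 0.689
Converged at β = 0.689.
Compositions from xᵢ = zᵢ/(1+β(Kᵢ−1)), yᵢ = Kᵢxᵢ:
  1: x = 0.079, y = 0.305
  2: x = 0.075, y = 0.200
  3: x = 0.130, y = 0.166
  4: x = 0.715, y = 0.329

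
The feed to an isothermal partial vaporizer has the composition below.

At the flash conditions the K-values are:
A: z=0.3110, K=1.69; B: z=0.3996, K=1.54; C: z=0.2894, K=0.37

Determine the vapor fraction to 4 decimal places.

ψ = 0.6481

Newton iteration, ψ⁰ = 0.5:
  ψ = 0.5000: g = 0.06329, g' = -0.3989 → ψ = 0.6587
  ψ = 0.6587: g = -0.00493, g' = -0.4690 → ψ = 0.6481
Converged at ψ = 0.6481.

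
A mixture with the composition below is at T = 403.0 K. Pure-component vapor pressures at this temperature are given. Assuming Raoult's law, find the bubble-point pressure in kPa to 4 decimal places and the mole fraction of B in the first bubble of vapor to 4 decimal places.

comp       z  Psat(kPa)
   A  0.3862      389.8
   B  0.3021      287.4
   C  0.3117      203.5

Pbub = 300.7953 kPa, y_B = 0.2886

At the bubble point ψ → 0, so ΣzᵢKᵢ = 1 with Kᵢ = Pᵢˢᵃᵗ/P ⇒ P = ΣzᵢPᵢˢᵃᵗ.
P = 0.3862·389.8 + 0.3021·287.4 + 0.3117·203.5 = 300.7953 kPa
yᵢ = zᵢPᵢˢᵃᵗ/P ⇒ y_B = 0.3021·287.4/300.7953 = 0.2886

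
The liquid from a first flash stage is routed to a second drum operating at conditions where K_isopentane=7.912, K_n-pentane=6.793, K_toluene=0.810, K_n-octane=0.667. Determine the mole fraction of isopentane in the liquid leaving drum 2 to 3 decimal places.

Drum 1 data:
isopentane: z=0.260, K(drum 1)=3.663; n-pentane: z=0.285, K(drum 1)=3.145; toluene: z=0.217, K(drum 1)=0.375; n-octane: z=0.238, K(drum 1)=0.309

Drum 1:
Iterate (Newton) starting at ψ₁ = 0.5:
  ψ₁ = 0.500: g = 0.1434, g' = -1.089 → ψ₁ = 0.632
  ψ₁ = 0.632: g = 0.0018, g' = -1.082 → ψ₁ = 0.633
Converged at ψ₁ = 0.633.
Drum-1 compositions:
  isopentane: x = 0.097, y = 0.354
  n-pentane: x = 0.121, y = 0.380
  toluene: x = 0.359, y = 0.135
  n-octane: x = 0.423, y = 0.131
Drum-2 feed = drum-1 liquid: z₂ = (0.0968, 0.1208, 0.3592, 0.4232).
Drum 2:
Rachford–Rice: g(ψ₂) = Σ zᵢ(Kᵢ−1)/(1+ψ₂(Kᵢ−1)) = 0.
Check two-phase: ΣzᵢKᵢ = 2.160 > 1 and Σzᵢ/Kᵢ = 1.108 > 1, so g(0) = 1.160 > 0 and g(1) = -0.108 < 0.
Iterate (Newton) starting at ψ₂ = 0.68:
  ψ₂ = 0.680: g = -0.0015, g' = -0.404 → ψ₂ = 0.676
Converged at ψ₂ = 0.676.
  isopentane: x = 0.017, y = 0.135
  n-pentane: x = 0.025, y = 0.167
  toluene: x = 0.412, y = 0.334
  n-octane: x = 0.546, y = 0.364

x_isopentane (drum 2) = 0.017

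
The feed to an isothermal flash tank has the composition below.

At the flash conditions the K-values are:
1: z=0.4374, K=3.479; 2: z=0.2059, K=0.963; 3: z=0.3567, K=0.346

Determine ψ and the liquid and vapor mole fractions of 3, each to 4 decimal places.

Rachford–Rice: g(ψ) = Σ zᵢ(Kᵢ−1)/(1+ψ(Kᵢ−1)) = 0.
Feasibility: ΣzᵢKᵢ = 1.8434, Σzᵢ/Kᵢ = 1.3705 — both > 1, two phases present.
Newton iteration, ψ⁰ = 0.59:
  ψ = 0.5900: g = 0.05267, g' = -0.8480 → ψ = 0.6521
  ψ = 0.6521: g = -0.00016, g' = -0.8567 → ψ = 0.6519
Converged at ψ = 0.6519.
Compositions from xᵢ = zᵢ/(1+ψ(Kᵢ−1)), yᵢ = Kᵢxᵢ:
  1: x = 0.1672, y = 0.5817
  2: x = 0.2110, y = 0.2032
  3: x = 0.6218, y = 0.2151

ψ = 0.6519, x_3 = 0.6218, y_3 = 0.2151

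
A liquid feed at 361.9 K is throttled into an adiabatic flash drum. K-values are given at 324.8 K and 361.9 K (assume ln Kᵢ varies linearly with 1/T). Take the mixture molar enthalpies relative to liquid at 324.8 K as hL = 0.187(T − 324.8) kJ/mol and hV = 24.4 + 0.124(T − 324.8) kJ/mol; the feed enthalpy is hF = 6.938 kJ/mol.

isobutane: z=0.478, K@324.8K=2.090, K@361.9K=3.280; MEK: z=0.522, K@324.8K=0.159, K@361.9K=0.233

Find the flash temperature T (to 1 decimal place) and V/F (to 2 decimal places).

Adiabatic flash: solve Rachford–Rice at each trial T, then check hF = ψ·hV(T) + (1−ψ)·hL(T).
  T = 324.8 K: K = (2.090, 0.159), RR gives ψ = 0.089, H_out = 2.183 kJ/mol
  T = 361.9 K: K = (3.280, 0.233), RR gives ψ = 0.394, H_out = 15.636 kJ/mol
  T = 343.4 K: K = (2.652, 0.195), RR gives ψ = 0.277, H_out = 9.924 kJ/mol
  T = 334.1 K: K = (2.362, 0.176), RR gives ψ = 0.197, H_out = 6.434 kJ/mol
  T = 338.8 K: K = (2.506, 0.185), RR gives ψ = 0.240, H_out = 8.270 kJ/mol
  T = 336.5 K: K = (2.435, 0.181), RR gives ψ = 0.220, H_out = 7.392 kJ/mol
  T = 335.3 K: K = (2.398, 0.179), RR gives ψ = 0.209, H_out = 6.918 kJ/mol
  T = 335.9 K: K = (2.417, 0.180), RR gives ψ = 0.214, H_out = 7.157 kJ/mol
  T = 335.6 K: K = (2.408, 0.179), RR gives ψ = 0.212, H_out = 7.038 kJ/mol
  T = 335.5 K: K = (2.405, 0.179), RR gives ψ = 0.211, H_out = 6.998 kJ/mol
  T = 335.4 K: K = (2.402, 0.179), RR gives ψ = 0.210, H_out = 6.958 kJ/mol
Linear interpolation between T = 335.3 (H_out = 6.918) and T = 335.4 (H_out = 6.958) on hF = 6.938 gives T ≈ 335.3 K, at which ψ = 0.21.

T = 335.3 K, V/F = 0.21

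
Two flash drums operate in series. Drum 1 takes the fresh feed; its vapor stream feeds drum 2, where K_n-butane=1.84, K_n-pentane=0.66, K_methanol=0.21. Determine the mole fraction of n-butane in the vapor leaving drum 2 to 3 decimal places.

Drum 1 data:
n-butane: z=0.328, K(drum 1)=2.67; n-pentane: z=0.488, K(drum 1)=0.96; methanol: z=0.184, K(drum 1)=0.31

y_n-butane (drum 2) = 0.624

Drum 1:
Rachford–Rice: g(ψ₁) = Σ zᵢ(Kᵢ−1)/(1+ψ₁(Kᵢ−1)) = 0.
Check two-phase: ΣzᵢKᵢ = 1.401 > 1 and Σzᵢ/Kᵢ = 1.225 > 1, so g(0) = 0.401 > 0 and g(1) = -0.225 < 0.
Newton–Raphson from ψ₁ = 0.5:
  ψ₁ = 0.500: g = 0.0848, g' = -0.477 → ψ₁ = 0.678
  ψ₁ = 0.678: g = -0.0016, g' = -0.511 → ψ₁ = 0.675
Converged at ψ₁ = 0.675.
Drum-1 compositions:
  n-butane: x = 0.154, y = 0.412
  n-pentane: x = 0.502, y = 0.481
  methanol: x = 0.344, y = 0.107
Drum-2 feed = drum-1 vapor: z₂ = (0.4118, 0.4815, 0.1067).
Drum 2:
Let ψ₂ = V/F and solve Σ zᵢ(Kᵢ−1)/(1+ψ₂(Kᵢ−1)) = 0.
g(0) = ΣzᵢKᵢ − 1 = 0.098 and g(1) = 1 − Σzᵢ/Kᵢ = -0.461, so a root lies in (0, 1).
Iterate (Newton) starting at ψ₂ = 0.5:
  ψ₂ = 0.500: g = -0.0930, g' = -0.407 → ψ₂ = 0.272
  ψ₂ = 0.272: g = -0.0060, g' = -0.368 → ψ₂ = 0.255
Converged at ψ₂ = 0.255.
  n-butane: x = 0.339, y = 0.624
  n-pentane: x = 0.527, y = 0.348
  methanol: x = 0.134, y = 0.028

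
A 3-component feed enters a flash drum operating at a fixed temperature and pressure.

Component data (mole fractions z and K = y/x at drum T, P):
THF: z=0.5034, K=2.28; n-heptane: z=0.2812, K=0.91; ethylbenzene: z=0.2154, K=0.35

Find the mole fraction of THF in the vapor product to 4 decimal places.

y_THF = 0.5674

Newton iteration, V/F⁰ = 0.5:
  V/F = 0.5000: g = 0.15897, g' = -0.5089 → V/F = 0.8124
  V/F = 0.8124: g = -0.00809, g' = -0.6095 → V/F = 0.7991
  V/F = 0.7991: g = -0.00008, g' = -0.5983 → V/F = 0.7990
Converged at V/F = 0.7990.
Compositions from xᵢ = zᵢ/(1+V/F(Kᵢ−1)), yᵢ = Kᵢxᵢ:
  THF: x = 0.2489, y = 0.5674
  n-heptane: x = 0.3030, y = 0.2757
  ethylbenzene: x = 0.4481, y = 0.1568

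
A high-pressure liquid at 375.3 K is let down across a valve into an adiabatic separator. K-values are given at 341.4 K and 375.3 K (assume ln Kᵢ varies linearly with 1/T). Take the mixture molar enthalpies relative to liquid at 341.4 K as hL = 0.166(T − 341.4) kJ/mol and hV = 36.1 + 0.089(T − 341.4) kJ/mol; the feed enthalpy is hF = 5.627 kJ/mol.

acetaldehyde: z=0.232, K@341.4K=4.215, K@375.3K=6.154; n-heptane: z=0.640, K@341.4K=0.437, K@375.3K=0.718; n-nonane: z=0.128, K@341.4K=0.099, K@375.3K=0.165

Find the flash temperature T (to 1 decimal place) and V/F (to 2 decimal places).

T = 343.3 K, V/F = 0.15

Adiabatic flash: solve Rachford–Rice at each trial T, then check hF = ψ·hV(T) + (1−ψ)·hL(T).
  T = 341.4 K: K = (4.215, 0.437, 0.099), RR gives ψ = 0.134, H_out = 4.847 kJ/mol
  T = 375.3 K: K = (6.154, 0.718, 0.165), RR gives ψ = 0.430, H_out = 20.014 kJ/mol
  T = 358.4 K: K = (5.142, 0.567, 0.129), RR gives ψ = 0.265, H_out = 12.052 kJ/mol
  T = 349.9 K: K = (4.667, 0.499, 0.114), RR gives ψ = 0.198, H_out = 8.420 kJ/mol
  T = 345.6 K: K = (4.435, 0.467, 0.106), RR gives ψ = 0.165, H_out = 6.614 kJ/mol
  T = 343.5 K: K = (4.324, 0.452, 0.102), RR gives ψ = 0.150, H_out = 5.732 kJ/mol
Linear interpolation between T = 341.4 (H_out = 4.847) and T = 343.5 (H_out = 5.732) on hF = 5.627 gives T ≈ 343.3 K, at which ψ = 0.15.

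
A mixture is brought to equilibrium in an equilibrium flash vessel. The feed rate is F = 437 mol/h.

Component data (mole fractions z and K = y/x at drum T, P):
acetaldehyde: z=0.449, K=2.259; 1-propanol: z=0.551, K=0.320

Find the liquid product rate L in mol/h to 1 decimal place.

Binary case is linear: z₁(K₁−1)(1+V/F(K₂−1)) + z₂(K₂−1)(1+V/F(K₁−1)) = 0
⇒ V/F = [z₁(K₁−1)+z₂(K₂−1)] / [−(K₁−1)(K₂−1)] = 0.1906/0.8561 = 0.223
Then V = V/F·F = 0.2226·437 = 97.3 mol/h and L = F − V = 339.7 mol/h.

L = 339.7 mol/h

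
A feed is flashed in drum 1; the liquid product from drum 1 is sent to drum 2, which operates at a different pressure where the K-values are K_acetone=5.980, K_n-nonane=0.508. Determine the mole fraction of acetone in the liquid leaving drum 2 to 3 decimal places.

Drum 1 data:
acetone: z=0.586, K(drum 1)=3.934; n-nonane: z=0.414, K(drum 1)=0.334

Drum 1:
Rachford–Rice: g(ψ₁) = Σ zᵢ(Kᵢ−1)/(1+ψ₁(Kᵢ−1)) = 0.
Check two-phase: ΣzᵢKᵢ = 2.444 > 1 and Σzᵢ/Kᵢ = 1.388 > 1, so g(0) = 1.444 > 0 and g(1) = -0.388 < 0.
Newton iteration, ψ₁⁰ = 0.5:
  ψ₁ = 0.500: g = 0.2835, g' = -1.242 → ψ₁ = 0.728
  ψ₁ = 0.728: g = 0.0126, g' = -1.205 → ψ₁ = 0.739
Converged at ψ₁ = 0.739.
Drum-1 compositions:
  acetone: x = 0.185, y = 0.728
  n-nonane: x = 0.815, y = 0.272
Drum-2 feed = drum-1 liquid: z₂ = (0.1850, 0.8150).
Drum 2:
Binary case is linear: z₁(K₁−1)(1+ψ₂(K₂−1)) + z₂(K₂−1)(1+ψ₂(K₁−1)) = 0
⇒ ψ₂ = [z₁(K₁−1)+z₂(K₂−1)] / [−(K₁−1)(K₂−1)] = 0.5203/2.4502 = 0.212
  acetone: x = 0.090, y = 0.538
  n-nonane: x = 0.910, y = 0.462

x_acetone (drum 2) = 0.090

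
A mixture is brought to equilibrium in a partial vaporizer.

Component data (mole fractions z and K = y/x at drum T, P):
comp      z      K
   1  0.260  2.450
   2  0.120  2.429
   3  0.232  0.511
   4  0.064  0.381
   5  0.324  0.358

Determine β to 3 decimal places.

β = 0.221

Let β = V/F and solve Σ zᵢ(Kᵢ−1)/(1+β(Kᵢ−1)) = 0.
Feasibility: ΣzᵢKᵢ = 1.187, Σzᵢ/Kᵢ = 1.683 — both > 1, two phases present.
Newton iteration, β⁰ = 0.49:
  β = 0.490: g = -0.1883, g' = -0.702 → β = 0.222
  β = 0.222: g = -0.0003, g' = -0.738 → β = 0.221
Converged at β = 0.221.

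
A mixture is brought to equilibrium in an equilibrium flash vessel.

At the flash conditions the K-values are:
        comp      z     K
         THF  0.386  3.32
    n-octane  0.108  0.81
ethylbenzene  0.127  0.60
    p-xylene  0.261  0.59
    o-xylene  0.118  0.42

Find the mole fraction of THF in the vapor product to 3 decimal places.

Newton–Raphson from ψ = 0.49:
  ψ = 0.490: g = 0.1038, g' = -0.637 → ψ = 0.653
  ψ = 0.653: g = 0.0077, g' = -0.556 → ψ = 0.667
Converged at ψ = 0.667.
Compositions from xᵢ = zᵢ/(1+ψ(Kᵢ−1)), yᵢ = Kᵢxᵢ:
  THF: x = 0.152, y = 0.503
  n-octane: x = 0.124, y = 0.100
  ethylbenzene: x = 0.173, y = 0.104
  p-xylene: x = 0.359, y = 0.212
  o-xylene: x = 0.192, y = 0.081

y_THF = 0.503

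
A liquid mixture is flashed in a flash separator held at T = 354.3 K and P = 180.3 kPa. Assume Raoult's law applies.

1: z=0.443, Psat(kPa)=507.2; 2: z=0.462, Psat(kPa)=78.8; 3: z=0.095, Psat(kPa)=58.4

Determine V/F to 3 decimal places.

V/F = 0.452

Raoult's law: Kᵢ = Pᵢˢᵃᵗ/P = Pᵢˢᵃᵗ/180.3.
  K_1 = 507.2/180.3 = 2.81309, K_2 = 78.8/180.3 = 0.43705, K_3 = 58.4/180.3 = 0.32390
Rachford–Rice: g(V/F) = Σ zᵢ(Kᵢ−1)/(1+V/F(Kᵢ−1)) = 0.
g(0) = ΣzᵢKᵢ − 1 = 0.479 and g(1) = 1 − Σzᵢ/Kᵢ = -0.508, so a root lies in (0, 1).
Newton iteration, V/F⁰ = 0.54:
  V/F = 0.540: g = -0.0690, g' = -0.782 → V/F = 0.452
Converged at V/F = 0.452.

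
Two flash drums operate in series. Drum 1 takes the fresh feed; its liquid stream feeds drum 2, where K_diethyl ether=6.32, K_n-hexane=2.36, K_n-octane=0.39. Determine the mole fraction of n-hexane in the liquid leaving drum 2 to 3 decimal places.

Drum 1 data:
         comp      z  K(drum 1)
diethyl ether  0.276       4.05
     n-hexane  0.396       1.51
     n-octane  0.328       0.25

Drum 1:
Let ψ₁ = V/F and solve Σ zᵢ(Kᵢ−1)/(1+ψ₁(Kᵢ−1)) = 0.
g(0) = ΣzᵢKᵢ − 1 = 0.798 and g(1) = 1 − Σzᵢ/Kᵢ = -0.642, so a root lies in (0, 1).
Newton iteration, ψ₁⁰ = 0.5:
  ψ₁ = 0.500: g = 0.1007, g' = -0.940 → ψ₁ = 0.607
  ψ₁ = 0.607: g = -0.0022, g' = -0.998 → ψ₁ = 0.605
Converged at ψ₁ = 0.605.
Drum-1 compositions:
  diethyl ether: x = 0.097, y = 0.393
  n-hexane: x = 0.303, y = 0.457
  n-octane: x = 0.600, y = 0.150
Drum-2 feed = drum-1 liquid: z₂ = (0.0970, 0.3026, 0.6003).
Drum 2:
Rachford–Rice: g(ψ₂) = Σ zᵢ(Kᵢ−1)/(1+ψ₂(Kᵢ−1)) = 0.
g(0) = ΣzᵢKᵢ − 1 = 0.562 and g(1) = 1 − Σzᵢ/Kᵢ = -0.683, so a root lies in (0, 1).
Newton iteration, ψ₂⁰ = 0.5:
  ψ₂ = 0.500: g = -0.1409, g' = -0.866 → ψ₂ = 0.337
  ψ₂ = 0.337: g = 0.0058, g' = -0.969 → ψ₂ = 0.343
Converged at ψ₂ = 0.343.
  diethyl ether: x = 0.034, y = 0.217
  n-hexane: x = 0.206, y = 0.487
  n-octane: x = 0.759, y = 0.296

x_n-hexane (drum 2) = 0.206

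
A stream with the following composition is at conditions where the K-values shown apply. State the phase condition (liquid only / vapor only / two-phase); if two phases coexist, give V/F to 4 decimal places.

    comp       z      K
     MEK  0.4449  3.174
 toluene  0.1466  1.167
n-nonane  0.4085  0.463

two-phase, V/F = 0.7846

ΣzᵢKᵢ = 1.7723; Σzᵢ/Kᵢ = 1.1481.
Both exceed 1, so a two-phase solution exists.
Material balance + equilibrium reduce to Σ zᵢ(Kᵢ−1)/(1+ψ(Kᵢ−1)) = 0.
Newton–Raphson from ψ = 0.39:
  ψ = 0.3900: g = 0.26893, g' = -0.8079 → ψ = 0.7229
  ψ = 0.7229: g = 0.03942, g' = -0.6359 → ψ = 0.7849
  ψ = 0.7849: g = -0.00014, g' = -0.6423 → ψ = 0.7846
Converged at ψ = 0.7846.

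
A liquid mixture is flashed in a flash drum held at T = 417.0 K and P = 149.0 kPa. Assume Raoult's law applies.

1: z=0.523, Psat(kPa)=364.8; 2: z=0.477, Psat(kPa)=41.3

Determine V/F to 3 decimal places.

Raoult's law: Kᵢ = Pᵢˢᵃᵗ/P = Pᵢˢᵃᵗ/149.0.
  K_1 = 364.8/149.0 = 2.44832, K_2 = 41.3/149.0 = 0.27718
Material balance + equilibrium reduce to Σ zᵢ(Kᵢ−1)/(1+V/F(Kᵢ−1)) = 0.
g(0) = ΣzᵢKᵢ − 1 = 0.413 and g(1) = 1 − Σzᵢ/Kᵢ = -0.935, so a root lies in (0, 1).
Binary case is linear: z₁(K₁−1)(1+V/F(K₂−1)) + z₂(K₂−1)(1+V/F(K₁−1)) = 0
⇒ V/F = [z₁(K₁−1)+z₂(K₂−1)] / [−(K₁−1)(K₂−1)] = 0.4127/1.0469 = 0.394

V/F = 0.394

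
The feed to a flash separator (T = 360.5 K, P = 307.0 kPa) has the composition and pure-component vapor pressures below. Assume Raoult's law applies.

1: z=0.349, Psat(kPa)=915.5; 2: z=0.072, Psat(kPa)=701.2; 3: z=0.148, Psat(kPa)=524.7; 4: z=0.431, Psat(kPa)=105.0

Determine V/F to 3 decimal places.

V/F = 0.569

Raoult's law: Kᵢ = Pᵢˢᵃᵗ/P = Pᵢˢᵃᵗ/307.0.
  K_1 = 915.5/307.0 = 2.98208, K_2 = 701.2/307.0 = 2.28404, K_3 = 524.7/307.0 = 1.70912, K_4 = 105.0/307.0 = 0.34202
Rachford–Rice: g(V/F) = Σ zᵢ(Kᵢ−1)/(1+V/F(Kᵢ−1)) = 0.
Feasibility: ΣzᵢKᵢ = 1.606, Σzᵢ/Kᵢ = 1.495 — both > 1, two phases present.
Iterate (Newton) starting at V/F = 0.34:
  V/F = 0.340: g = 0.1969, g' = -0.905 → V/F = 0.558
  V/F = 0.558: g = 0.0098, g' = -0.853 → V/F = 0.569
Converged at V/F = 0.569.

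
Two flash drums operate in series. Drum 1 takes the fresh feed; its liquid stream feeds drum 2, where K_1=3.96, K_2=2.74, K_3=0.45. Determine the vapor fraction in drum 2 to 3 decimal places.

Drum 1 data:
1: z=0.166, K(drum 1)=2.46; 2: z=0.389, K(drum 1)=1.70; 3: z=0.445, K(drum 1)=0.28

Drum 1:
Material balance + equilibrium reduce to Σ zᵢ(Kᵢ−1)/(1+ψ₁(Kᵢ−1)) = 0.
g(0) = ΣzᵢKᵢ − 1 = 0.194 and g(1) = 1 − Σzᵢ/Kᵢ = -0.886, so a root lies in (0, 1).
Newton–Raphson from ψ₁ = 0.5:
  ψ₁ = 0.500: g = -0.1588, g' = -0.786 → ψ₁ = 0.298
  ψ₁ = 0.298: g = -0.0137, g' = -0.676 → ψ₁ = 0.278
Converged at ψ₁ = 0.278.
Drum-1 compositions:
  1: x = 0.118, y = 0.291
  2: x = 0.326, y = 0.554
  3: x = 0.556, y = 0.156
Drum-2 feed = drum-1 liquid: z₂ = (0.1181, 0.3257, 0.5562).
Drum 2:
Rachford–Rice: g(ψ₂) = Σ zᵢ(Kᵢ−1)/(1+ψ₂(Kᵢ−1)) = 0.
Check two-phase: ΣzᵢKᵢ = 1.610 > 1 and Σzᵢ/Kᵢ = 1.385 > 1, so g(0) = 0.610 > 0 and g(1) = -0.385 < 0.
Newton–Raphson from ψ₂ = 0.52:
  ψ₂ = 0.520: g = 0.0068, g' = -0.762 → ψ₂ = 0.529
Converged at ψ₂ = 0.529.
  1: x = 0.046, y = 0.182
  2: x = 0.170, y = 0.465
  3: x = 0.784, y = 0.353

V/F (drum 2) = 0.529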